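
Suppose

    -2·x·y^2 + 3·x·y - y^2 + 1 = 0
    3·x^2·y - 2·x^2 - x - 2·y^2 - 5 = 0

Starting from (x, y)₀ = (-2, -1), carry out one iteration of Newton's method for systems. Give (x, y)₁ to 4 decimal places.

At (-2, -1): F = (10.0000, -25.0000).
Jacobian J = [[-2·y^2 + 3·y, -4·x·y + 3·x - 2·y], [6·x·y - 4·x - 1, 3·x^2 - 4·y]].
At the point, J = [[-5.0000, -12.0000], [19.0000, 16.0000]] (det J = 148.0000).
Solving J·Δ = −F gives Δ = (0.9459, 0.4392).
Then the next iterate is (x, y)₁ = (-1.0541, -0.5608).

(-1.0541, -0.5608)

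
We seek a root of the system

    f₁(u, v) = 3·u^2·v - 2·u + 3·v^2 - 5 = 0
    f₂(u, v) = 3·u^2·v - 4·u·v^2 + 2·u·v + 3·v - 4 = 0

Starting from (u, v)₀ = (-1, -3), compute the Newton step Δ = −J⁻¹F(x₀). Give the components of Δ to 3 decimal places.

(0.000, 1.000)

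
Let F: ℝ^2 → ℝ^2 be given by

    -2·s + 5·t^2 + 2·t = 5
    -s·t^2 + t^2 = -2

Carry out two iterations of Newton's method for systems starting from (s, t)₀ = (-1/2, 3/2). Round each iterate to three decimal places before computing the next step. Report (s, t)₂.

(2.701, 1.268)

At (-1/2, 3/2): F = (10.250, 5.375).
Jacobian J = [[-2, 10·t + 2], [-t^2, -2·s·t + 2·t]].
At the point, J = [[-2.000, 17.000], [-2.250, 4.500]] (det J = 29.250).
Solving J·Δ = −F gives Δ = (1.547, -0.421).
Then the next iterate is (s, t)₁ = (1.047, 1.079).
Round to (1.047, 1.079) and repeat: F = (0.88520, 1.94528), J = [[-2.000, 12.790], [-1.16424, -0.10143]].
Δ = (1.654, 0.189), so (s, t)₂ = (2.701, 1.268).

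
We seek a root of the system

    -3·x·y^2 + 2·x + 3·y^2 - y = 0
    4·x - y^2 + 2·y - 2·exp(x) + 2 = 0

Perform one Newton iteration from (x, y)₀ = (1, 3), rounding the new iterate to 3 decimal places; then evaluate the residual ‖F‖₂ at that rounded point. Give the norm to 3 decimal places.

0.397

At (1, 3): F = (-1.000, -2.43656).
Jacobian J = [[-3·y^2 + 2, -6·x·y + 6·y - 1], [-2·exp(x) + 4, -2·y + 2]].
At the point, J = [[-25.000, -1.000], [-1.43656, -4.000]] (det J = 98.56344).
Solving J·Δ = −F gives Δ = (-0.016, -0.603).
Then the next iterate is (x, y)₁ = (0.984, 2.397).
Re-evaluating at (0.984, 2.397): F = (-0.15321, -0.36588), so ‖F‖₂ = 0.397.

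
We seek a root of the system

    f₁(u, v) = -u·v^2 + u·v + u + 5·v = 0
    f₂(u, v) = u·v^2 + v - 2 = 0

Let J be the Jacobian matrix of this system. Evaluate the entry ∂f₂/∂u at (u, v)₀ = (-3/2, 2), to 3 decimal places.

4.000

∂f₂/∂u = v^2.
At (-3/2, 2) this is 4.000.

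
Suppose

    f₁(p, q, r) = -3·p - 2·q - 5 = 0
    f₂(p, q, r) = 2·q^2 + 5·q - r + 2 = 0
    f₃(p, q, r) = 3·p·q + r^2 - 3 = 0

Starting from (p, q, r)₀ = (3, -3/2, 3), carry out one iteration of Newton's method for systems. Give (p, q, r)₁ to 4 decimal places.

(-2.3333, 1.0000, -3.5000)

At (3, -3/2, 3): F = (-11.0000, -4.0000, -7.5000).
Jacobian J = [[-3, -2, 0], [0, 4·q + 5, -1], [3·q, 3·p, 2·r]].
At the point, J = [[-3.0000, -2.0000, 0.0000], [0.0000, -1.0000, -1.0000], [-4.5000, 9.0000, 6.0000]] (det J = -18.0000).
Solving J·Δ = −F gives Δ = (-5.3333, 2.5000, -6.5000).
Then the next iterate is (p, q, r)₁ = (-2.3333, 1.0000, -3.5000).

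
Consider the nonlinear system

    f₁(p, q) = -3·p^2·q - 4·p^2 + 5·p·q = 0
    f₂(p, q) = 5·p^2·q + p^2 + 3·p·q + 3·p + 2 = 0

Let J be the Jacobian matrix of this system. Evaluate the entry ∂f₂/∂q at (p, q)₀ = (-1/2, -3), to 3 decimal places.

-0.250

∂f₂/∂q = 5·p^2 + 3·p.
At (-1/2, -3) this is -0.250.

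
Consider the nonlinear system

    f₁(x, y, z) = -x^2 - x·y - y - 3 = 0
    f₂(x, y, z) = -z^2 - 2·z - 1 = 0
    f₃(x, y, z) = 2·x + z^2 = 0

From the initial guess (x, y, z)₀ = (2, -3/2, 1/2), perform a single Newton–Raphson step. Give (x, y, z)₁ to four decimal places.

At (2, -3/2, 1/2): F = (-2.5000, -2.2500, 4.2500).
Jacobian J = [[-2·x - y, -x - 1, 0], [0, 0, -2·z - 2], [2, 0, 2·z]].
At the point, J = [[-2.5000, -3.0000, 0.0000], [0.0000, 0.0000, -3.0000], [2.0000, 0.0000, 1.0000]] (det J = 18.0000).
Solving J·Δ = −F gives Δ = (-1.7500, 0.6250, -0.7500).
Then the next iterate is (x, y, z)₁ = (0.2500, -0.8750, -0.2500).

(0.2500, -0.8750, -0.2500)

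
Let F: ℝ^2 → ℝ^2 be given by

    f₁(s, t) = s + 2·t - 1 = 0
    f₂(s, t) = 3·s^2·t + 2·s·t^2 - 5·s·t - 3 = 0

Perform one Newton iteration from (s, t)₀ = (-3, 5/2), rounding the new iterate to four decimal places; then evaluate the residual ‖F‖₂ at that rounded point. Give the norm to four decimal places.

At (-3, 5/2): F = (1.0000, 64.5000).
Jacobian J = [[1, 2], [6·s·t + 2·t^2 - 5·t, 3·s^2 + 4·s·t - 5·s]].
At the point, J = [[1.0000, 2.0000], [-45.0000, 12.0000]] (det J = 102.0000).
Solving J·Δ = −F gives Δ = (1.1471, -1.0735).
Then the next iterate is (s, t)₁ = (-1.8529, 1.4265).
Re-evaluating at (-1.8529, 1.4265): F = (0.0001, 17.367412), so ‖F‖₂ = 17.3674.

17.3674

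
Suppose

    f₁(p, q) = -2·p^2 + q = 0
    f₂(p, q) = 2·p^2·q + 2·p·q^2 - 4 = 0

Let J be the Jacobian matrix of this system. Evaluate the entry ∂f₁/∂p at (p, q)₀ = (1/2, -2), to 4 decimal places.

-2.0000

∂f₁/∂p = -4·p.
At (1/2, -2) this is -2.0000.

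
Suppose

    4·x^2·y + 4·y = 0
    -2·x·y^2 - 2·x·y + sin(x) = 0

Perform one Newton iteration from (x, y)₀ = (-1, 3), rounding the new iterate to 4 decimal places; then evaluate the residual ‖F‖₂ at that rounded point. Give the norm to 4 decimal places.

12.2040

At (-1, 3): F = (24.0000, 23.158529).
Jacobian J = [[8·x·y, 4·x^2 + 4], [-2·y^2 - 2·y + cos(x), -4·x·y - 2·x]].
At the point, J = [[-24.0000, 8.0000], [-23.459698, 14.0000]] (det J = -148.322418).
Solving J·Δ = −F gives Δ = (1.0162, 0.0487).
Then the next iterate is (x, y)₁ = (0.0162, 3.0487).
Re-evaluating at (0.0162, 3.0487): F = (12.198000, -0.383723), so ‖F‖₂ = 12.2040.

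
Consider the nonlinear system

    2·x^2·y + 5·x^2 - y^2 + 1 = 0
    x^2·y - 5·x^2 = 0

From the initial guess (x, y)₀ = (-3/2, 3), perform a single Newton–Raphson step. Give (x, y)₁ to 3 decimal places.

(-1.026, 3.736)

At (-3/2, 3): F = (16.750, -4.500).
Jacobian J = [[4·x·y + 10·x, 2·x^2 - 2·y], [2·x·y - 10·x, x^2]].
At the point, J = [[-33.000, -1.500], [6.000, 2.250]] (det J = -65.250).
Solving J·Δ = −F gives Δ = (0.474, 0.736).
Then the next iterate is (x, y)₁ = (-1.026, 3.736).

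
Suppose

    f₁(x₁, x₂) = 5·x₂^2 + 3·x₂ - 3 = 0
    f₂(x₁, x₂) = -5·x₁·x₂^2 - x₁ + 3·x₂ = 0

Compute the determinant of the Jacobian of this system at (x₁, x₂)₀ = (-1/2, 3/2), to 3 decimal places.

J = [[0, 10·x₂ + 3], [-5·x₂^2 - 1, -10·x₁·x₂ + 3]].
At the point, J = [[0.000, 18.000], [-12.250, 10.500]].
det J = 220.500.

220.500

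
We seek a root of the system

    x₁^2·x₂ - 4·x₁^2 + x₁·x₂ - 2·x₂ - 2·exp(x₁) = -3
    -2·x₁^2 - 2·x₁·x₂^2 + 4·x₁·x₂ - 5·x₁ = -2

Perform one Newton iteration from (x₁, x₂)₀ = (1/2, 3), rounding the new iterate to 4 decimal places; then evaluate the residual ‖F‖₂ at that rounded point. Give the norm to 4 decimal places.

At (1/2, 3): F = (-5.047443, -4.0000).
Jacobian J = [[2·x₁·x₂ - 8·x₁ + x₂ - 2·exp(x₁), x₁^2 + x₁ - 2], [-4·x₁ - 2·x₂^2 + 4·x₂ - 5, -4·x₁·x₂ + 4·x₁]].
At the point, J = [[-1.297443, -1.2500], [-13.0000, -4.0000]] (det J = -11.060230).
Solving J·Δ = −F gives Δ = (1.3734, -5.4634).
Then the next iterate is (x₁, x₂)₁ = (1.8734, -2.4634).
Re-evaluating at (1.8734, -2.4634): F = (-32.393049, -55.582844), so ‖F‖₂ = 64.3332.

64.3332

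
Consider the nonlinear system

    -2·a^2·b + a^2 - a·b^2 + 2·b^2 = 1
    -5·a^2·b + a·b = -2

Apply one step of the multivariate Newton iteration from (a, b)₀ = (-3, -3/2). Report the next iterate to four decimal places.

(-2.1913, -0.7418)

At (-3, -3/2): F = (46.2500, 74.0000).
Jacobian J = [[-4·a·b + 2·a - b^2, -2·a^2 - 2·a·b + 4·b], [-10·a·b + b, -5·a^2 + a]].
At the point, J = [[-26.2500, -33.0000], [-46.5000, -48.0000]] (det J = -274.5000).
Solving J·Δ = −F gives Δ = (0.8087, 0.7582).
Then the next iterate is (a, b)₁ = (-2.1913, -0.7418).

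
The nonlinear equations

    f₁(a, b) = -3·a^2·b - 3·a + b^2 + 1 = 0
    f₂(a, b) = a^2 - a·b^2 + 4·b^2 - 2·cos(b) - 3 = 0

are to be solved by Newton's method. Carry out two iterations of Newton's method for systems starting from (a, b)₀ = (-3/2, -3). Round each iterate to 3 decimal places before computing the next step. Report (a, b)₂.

At (-3/2, -3): F = (34.750, 50.72998).
Jacobian J = [[-6·a·b - 3, -3·a^2 + 2·b], [2·a - b^2, -2·a·b + 8·b + 2·sin(b)]].
At the point, J = [[-30.000, -12.750], [-12.000, -33.28224]] (det J = 845.46720).
Solving J·Δ = −F gives Δ = (0.603, 1.307).
Then the next iterate is (a, b)₁ = (-0.897, -1.693).
Round to (-0.897, -1.693) and repeat: F = (10.64386, 12.08443), J = [[-12.11173, -5.79983], [-4.66025, -18.56633]].
Δ = (0.645, 0.489), so (a, b)₂ = (-0.252, -1.204).

(-0.252, -1.204)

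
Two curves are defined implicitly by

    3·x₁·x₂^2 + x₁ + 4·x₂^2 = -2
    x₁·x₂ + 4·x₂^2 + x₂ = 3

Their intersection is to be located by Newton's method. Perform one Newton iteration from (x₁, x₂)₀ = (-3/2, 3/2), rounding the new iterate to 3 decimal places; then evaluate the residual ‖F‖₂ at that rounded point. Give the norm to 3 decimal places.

0.833

At (-3/2, 3/2): F = (-0.625, 5.250).
Jacobian J = [[3·x₂^2 + 1, 6·x₁·x₂ + 8·x₂], [x₂, x₁ + 8·x₂ + 1]].
At the point, J = [[7.750, -1.500], [1.500, 11.500]] (det J = 91.375).
Solving J·Δ = −F gives Δ = (-0.008, -0.456).
Then the next iterate is (x₁, x₂)₁ = (-1.508, 1.044).
Re-evaluating at (-1.508, 1.044): F = (-0.07913, 0.82939), so ‖F‖₂ = 0.833.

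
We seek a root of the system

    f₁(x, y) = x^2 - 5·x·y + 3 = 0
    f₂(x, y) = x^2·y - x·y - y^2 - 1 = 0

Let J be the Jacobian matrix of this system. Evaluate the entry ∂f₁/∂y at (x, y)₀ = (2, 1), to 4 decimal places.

-10.0000

∂f₁/∂y = -5·x.
At (2, 1) this is -10.0000.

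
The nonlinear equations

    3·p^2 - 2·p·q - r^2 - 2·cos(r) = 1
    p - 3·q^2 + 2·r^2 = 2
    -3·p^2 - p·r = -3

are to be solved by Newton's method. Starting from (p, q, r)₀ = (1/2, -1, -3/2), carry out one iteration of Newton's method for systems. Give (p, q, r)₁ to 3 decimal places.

At (1/2, -1, -3/2): F = (-1.64147, 0.000, 3.000).
Jacobian J = [[6·p - 2·q, -2·p, -2·r + 2·sin(r)], [1, -6·q, 4·r], [-6·p - r, 0, -p]].
At the point, J = [[5.000, -1.000, 1.00501], [1.000, 6.000, -6.000], [-1.500, 0.000, -0.500]] (det J = -15.45491).
Solving J·Δ = −F gives Δ = (0.313, 5.009, 5.062).
Then the next iterate is (p, q, r)₁ = (0.813, 4.009, 3.562).

(0.813, 4.009, 3.562)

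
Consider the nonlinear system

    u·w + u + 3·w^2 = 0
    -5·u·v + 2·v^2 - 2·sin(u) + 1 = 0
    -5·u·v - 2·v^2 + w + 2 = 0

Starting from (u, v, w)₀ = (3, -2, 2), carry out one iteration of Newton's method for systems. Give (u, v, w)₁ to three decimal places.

(0.917, -1.401, 1.017)

At (3, -2, 2): F = (21.000, 38.71776, 26.000).
Jacobian J = [[w + 1, 0, u + 6·w], [-5·v - 2·cos(u), -5·u + 4·v, 0], [-5·v, -5·u - 4·v, 1]].
At the point, J = [[3.000, 0.000, 15.000], [11.97998, -23.000, 0.000], [10.000, -7.000, 1.000]] (det J = 2123.10158).
Solving J·Δ = −F gives Δ = (-2.083, 0.599, -0.983).
Then the next iterate is (u, v, w)₁ = (0.917, -1.401, 1.017).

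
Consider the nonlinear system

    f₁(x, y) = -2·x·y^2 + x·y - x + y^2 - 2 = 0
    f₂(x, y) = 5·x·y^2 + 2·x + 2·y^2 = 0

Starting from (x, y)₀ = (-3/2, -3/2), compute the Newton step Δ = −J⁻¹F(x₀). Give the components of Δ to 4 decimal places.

At (-3/2, -3/2): F = (10.7500, -15.3750).
Jacobian J = [[-2·y^2 + y - 1, -4·x·y + x + 2·y], [5·y^2 + 2, 10·x·y + 4·y]].
At the point, J = [[-7.0000, -13.5000], [13.2500, 16.5000]] (det J = 63.3750).
Solving J·Δ = −F gives Δ = (0.4763, 0.5493).

(0.4763, 0.5493)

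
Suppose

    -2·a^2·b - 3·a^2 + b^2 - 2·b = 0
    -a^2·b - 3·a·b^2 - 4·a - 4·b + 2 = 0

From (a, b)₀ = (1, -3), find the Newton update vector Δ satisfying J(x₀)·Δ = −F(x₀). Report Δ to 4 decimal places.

(0.5465, 2.1279)

At (1, -3): F = (18.0000, -14.0000).
Jacobian J = [[-4·a·b - 6·a, -2·a^2 + 2·b - 2], [-2·a·b - 3·b^2 - 4, -a^2 - 6·a·b - 4]].
At the point, J = [[6.0000, -10.0000], [-25.0000, 13.0000]] (det J = -172.0000).
Solving J·Δ = −F gives Δ = (0.5465, 2.1279).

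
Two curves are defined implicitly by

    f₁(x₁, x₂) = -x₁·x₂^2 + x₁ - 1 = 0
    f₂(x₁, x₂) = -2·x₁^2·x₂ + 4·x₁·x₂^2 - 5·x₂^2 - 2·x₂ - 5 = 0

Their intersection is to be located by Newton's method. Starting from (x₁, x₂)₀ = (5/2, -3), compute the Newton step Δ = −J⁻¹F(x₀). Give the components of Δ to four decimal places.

(-0.5016, 1.1325)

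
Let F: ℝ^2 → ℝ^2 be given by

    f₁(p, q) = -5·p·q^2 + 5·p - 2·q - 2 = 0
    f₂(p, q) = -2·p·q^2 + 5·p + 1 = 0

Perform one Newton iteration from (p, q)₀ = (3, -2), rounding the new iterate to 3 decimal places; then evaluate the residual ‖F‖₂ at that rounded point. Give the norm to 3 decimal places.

3.186

At (3, -2): F = (-43.000, -8.000).
Jacobian J = [[-5·q^2 + 5, -10·p·q - 2], [-2·q^2 + 5, -4·p·q]].
At the point, J = [[-15.000, 58.000], [-3.000, 24.000]] (det J = -186.000).
Solving J·Δ = −F gives Δ = (-3.054, -0.048).
Then the next iterate is (p, q)₁ = (-0.054, -2.048).
Re-evaluating at (-0.054, -2.048): F = (2.95846, 1.18298), so ‖F‖₂ = 3.186.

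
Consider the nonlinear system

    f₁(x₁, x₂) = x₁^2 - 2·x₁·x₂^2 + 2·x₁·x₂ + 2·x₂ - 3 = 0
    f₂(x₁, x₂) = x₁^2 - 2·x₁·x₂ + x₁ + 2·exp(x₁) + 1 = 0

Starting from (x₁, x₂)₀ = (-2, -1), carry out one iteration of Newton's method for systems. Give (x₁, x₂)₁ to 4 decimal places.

(-1.4730, -0.7216)

At (-2, -1): F = (7.0000, -0.729329).
Jacobian J = [[2·x₁ - 2·x₂^2 + 2·x₂, -4·x₁·x₂ + 2·x₁ + 2], [2·x₁ - 2·x₂ + 2·exp(x₁) + 1, -2·x₁]].
At the point, J = [[-8.0000, -10.0000], [-0.729329, 4.0000]] (det J = -39.293294).
Solving J·Δ = −F gives Δ = (0.5270, 0.2784).
Then the next iterate is (x₁, x₂)₁ = (-1.4730, -0.7216).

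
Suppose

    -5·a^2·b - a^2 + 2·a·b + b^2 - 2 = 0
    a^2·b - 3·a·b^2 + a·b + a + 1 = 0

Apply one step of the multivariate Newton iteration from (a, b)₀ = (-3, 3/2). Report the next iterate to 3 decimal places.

At (-3, 3/2): F = (-85.250, 27.250).
Jacobian J = [[-10·a·b - 2·a + 2·b, -5·a^2 + 2·a + 2·b], [2·a·b - 3·b^2 + b + 1, a^2 - 6·a·b + a]].
At the point, J = [[54.000, -48.000], [-13.250, 33.000]] (det J = 1146.000).
Solving J·Δ = −F gives Δ = (1.313, -0.298).
Then the next iterate is (a, b)₁ = (-1.687, 1.202).

(-1.687, 1.202)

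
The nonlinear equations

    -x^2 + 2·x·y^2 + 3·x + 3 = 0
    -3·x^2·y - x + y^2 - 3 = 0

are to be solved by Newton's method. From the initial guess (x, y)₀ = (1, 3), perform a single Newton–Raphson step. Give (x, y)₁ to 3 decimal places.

(0.589, 1.733)

At (1, 3): F = (23.000, -4.000).
Jacobian J = [[-2·x + 2·y^2 + 3, 4·x·y], [-6·x·y - 1, -3·x^2 + 2·y]].
At the point, J = [[19.000, 12.000], [-19.000, 3.000]] (det J = 285.000).
Solving J·Δ = −F gives Δ = (-0.411, -1.267).
Then the next iterate is (x, y)₁ = (0.589, 1.733).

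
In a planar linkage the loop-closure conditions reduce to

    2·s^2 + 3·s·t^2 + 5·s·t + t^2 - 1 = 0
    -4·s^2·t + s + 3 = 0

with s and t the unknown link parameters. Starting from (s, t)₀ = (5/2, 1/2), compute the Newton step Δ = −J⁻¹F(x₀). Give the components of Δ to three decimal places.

(-2.460, 0.605)

At (5/2, 1/2): F = (19.875, -7.000).
Jacobian J = [[4·s + 3·t^2 + 5·t, 6·s·t + 5·s + 2·t], [-8·s·t + 1, -4·s^2]].
At the point, J = [[13.250, 21.000], [-9.000, -25.000]] (det J = -142.250).
Solving J·Δ = −F gives Δ = (-2.460, 0.605).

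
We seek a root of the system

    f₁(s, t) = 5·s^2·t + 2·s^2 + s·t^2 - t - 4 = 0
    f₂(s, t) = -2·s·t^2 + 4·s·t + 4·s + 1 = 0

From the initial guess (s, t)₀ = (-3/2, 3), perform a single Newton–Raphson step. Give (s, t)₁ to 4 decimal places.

(-1.0852, 2.7358)

At (-3/2, 3): F = (17.7500, 4.0000).
Jacobian J = [[10·s·t + 4·s + t^2, 5·s^2 + 2·s·t - 1], [-2·t^2 + 4·t + 4, -4·s·t + 4·s]].
At the point, J = [[-42.0000, 1.2500], [-2.0000, 12.0000]] (det J = -501.5000).
Solving J·Δ = −F gives Δ = (0.4148, -0.2642).
Then the next iterate is (s, t)₁ = (-1.0852, 2.7358).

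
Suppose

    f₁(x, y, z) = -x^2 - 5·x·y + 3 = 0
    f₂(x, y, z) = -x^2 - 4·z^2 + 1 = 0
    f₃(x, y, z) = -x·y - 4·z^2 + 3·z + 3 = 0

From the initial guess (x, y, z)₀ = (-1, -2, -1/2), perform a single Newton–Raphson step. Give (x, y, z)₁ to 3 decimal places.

(-0.526, -1.538, -0.487)

At (-1, -2, -1/2): F = (-8.000, -1.000, -1.500).
Jacobian J = [[-2·x - 5·y, -5·x, 0], [-2·x, 0, -8·z], [-y, -x, -8·z + 3]].
At the point, J = [[12.000, 5.000, 0.000], [2.000, 0.000, 4.000], [2.000, 1.000, 7.000]] (det J = -78.000).
Solving J·Δ = −F gives Δ = (0.474, 0.462, 0.013).
Then the next iterate is (x, y, z)₁ = (-0.526, -1.538, -0.487).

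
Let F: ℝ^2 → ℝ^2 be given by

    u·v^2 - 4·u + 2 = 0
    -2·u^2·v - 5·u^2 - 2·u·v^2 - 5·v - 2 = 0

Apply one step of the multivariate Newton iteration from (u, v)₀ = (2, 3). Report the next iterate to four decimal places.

(0.7120, 2.5367)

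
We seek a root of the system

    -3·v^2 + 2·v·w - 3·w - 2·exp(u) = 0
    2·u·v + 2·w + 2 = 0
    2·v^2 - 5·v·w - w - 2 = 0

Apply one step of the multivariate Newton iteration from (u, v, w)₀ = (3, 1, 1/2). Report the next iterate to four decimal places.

(2.0479, 0.0622, -0.2345)

At (3, 1, 1/2): F = (-43.671074, 9.0000, -3.0000).
Jacobian J = [[-2·exp(u), -6·v + 2·w, 2·v - 3], [2·v, 2·u, 2], [0, 4·v - 5·w, -5·v - 1]].
At the point, J = [[-40.171074, -5.0000, -1.0000], [2.0000, 6.0000, 2.0000], [0.0000, 1.5000, -6.0000]] (det J = 1503.671880).
Solving J·Δ = −F gives Δ = (-0.9521, -0.9378, -0.7345).
Then the next iterate is (u, v, w)₁ = (2.0479, 0.0622, -0.2345).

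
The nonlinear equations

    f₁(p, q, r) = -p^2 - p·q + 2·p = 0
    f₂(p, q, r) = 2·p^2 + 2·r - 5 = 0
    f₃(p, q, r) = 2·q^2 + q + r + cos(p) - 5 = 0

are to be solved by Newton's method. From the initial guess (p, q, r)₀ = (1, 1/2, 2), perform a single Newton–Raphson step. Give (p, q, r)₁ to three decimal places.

(0.894, 1.053, 1.712)

At (1, 1/2, 2): F = (0.500, 1.000, -1.45970).
Jacobian J = [[-2·p - q + 2, -p, 0], [4·p, 0, 2], [-sin(p), 4·q + 1, 1]].
At the point, J = [[-0.500, -1.000, 0.000], [4.000, 0.000, 2.000], [-0.84147, 3.000, 1.000]] (det J = 8.68294).
Solving J·Δ = −F gives Δ = (-0.106, 0.553, -0.288).
Then the next iterate is (p, q, r)₁ = (0.894, 1.053, 1.712).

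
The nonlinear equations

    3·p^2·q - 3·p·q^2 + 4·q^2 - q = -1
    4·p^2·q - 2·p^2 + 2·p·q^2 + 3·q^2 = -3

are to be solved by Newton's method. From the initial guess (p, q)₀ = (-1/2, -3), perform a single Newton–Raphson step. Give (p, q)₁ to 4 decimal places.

(-0.5144, -1.4509)

At (-1/2, -3): F = (51.2500, 17.5000).
Jacobian J = [[6·p·q - 3·q^2, 3·p^2 - 6·p·q + 8·q - 1], [8·p·q - 4·p + 2·q^2, 4·p^2 + 4·p·q + 6·q]].
At the point, J = [[-18.0000, -33.2500], [32.0000, -11.0000]] (det J = 1262.0000).
Solving J·Δ = −F gives Δ = (-0.0144, 1.5491).
Then the next iterate is (p, q)₁ = (-0.5144, -1.4509).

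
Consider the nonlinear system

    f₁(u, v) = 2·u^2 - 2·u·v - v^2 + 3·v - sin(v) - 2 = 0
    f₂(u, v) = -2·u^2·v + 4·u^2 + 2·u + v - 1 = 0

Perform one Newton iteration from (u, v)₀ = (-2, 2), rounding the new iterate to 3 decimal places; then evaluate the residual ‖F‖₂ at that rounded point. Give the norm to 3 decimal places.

3.281

At (-2, 2): F = (15.09070, -3.000).
Jacobian J = [[4·u - 2·v, -2·u - 2·v - cos(v) + 3], [-4·u·v + 8·u + 2, -2·u^2 + 1]].
At the point, J = [[-12.000, 3.41615], [2.000, -7.000]] (det J = 77.16771).
Solving J·Δ = −F gives Δ = (1.236, -0.075).
Then the next iterate is (u, v)₁ = (-0.764, 1.925).
Re-evaluating at (-0.764, 1.925): F = (3.24024, -0.51545), so ‖F‖₂ = 3.281.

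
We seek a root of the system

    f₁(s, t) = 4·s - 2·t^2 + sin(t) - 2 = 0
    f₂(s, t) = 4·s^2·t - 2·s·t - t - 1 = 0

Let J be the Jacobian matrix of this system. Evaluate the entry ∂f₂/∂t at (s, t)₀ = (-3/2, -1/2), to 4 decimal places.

∂f₂/∂t = 4·s^2 - 2·s - 1.
At (-3/2, -1/2) this is 11.0000.

11.0000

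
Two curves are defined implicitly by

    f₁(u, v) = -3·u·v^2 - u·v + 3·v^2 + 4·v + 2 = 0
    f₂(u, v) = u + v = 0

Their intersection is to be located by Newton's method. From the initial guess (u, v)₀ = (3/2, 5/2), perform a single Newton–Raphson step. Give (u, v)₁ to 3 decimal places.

(2.662, -2.662)

At (3/2, 5/2): F = (-1.125, 4.000).
Jacobian J = [[-3·v^2 - v, -6·u·v - u + 6·v + 4], [1, 1]].
At the point, J = [[-21.250, -5.000], [1.000, 1.000]] (det J = -16.250).
Solving J·Δ = −F gives Δ = (1.162, -5.162).
Then the next iterate is (u, v)₁ = (2.662, -2.662).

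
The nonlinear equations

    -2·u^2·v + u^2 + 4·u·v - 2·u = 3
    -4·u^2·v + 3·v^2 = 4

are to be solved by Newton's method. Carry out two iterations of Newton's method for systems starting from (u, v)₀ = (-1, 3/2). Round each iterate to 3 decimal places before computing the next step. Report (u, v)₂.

(1.306, 0.325)

At (-1, 3/2): F = (-9.000, -3.250).
Jacobian J = [[-4·u·v + 2·u + 4·v - 2, -2·u^2 + 4·u], [-8·u·v, -4·u^2 + 6·v]].
At the point, J = [[8.000, -6.000], [12.000, 5.000]] (det J = 112.000).
Solving J·Δ = −F gives Δ = (0.576, -0.732).
Then the next iterate is (u, v)₁ = (-0.424, 0.768).
Round to (-0.424, 0.768) and repeat: F = (-3.55089, -2.78280), J = [[1.52653, -2.05555], [2.60506, 3.88890]].
Δ = (1.730, -0.443), so (u, v)₂ = (1.306, 0.325).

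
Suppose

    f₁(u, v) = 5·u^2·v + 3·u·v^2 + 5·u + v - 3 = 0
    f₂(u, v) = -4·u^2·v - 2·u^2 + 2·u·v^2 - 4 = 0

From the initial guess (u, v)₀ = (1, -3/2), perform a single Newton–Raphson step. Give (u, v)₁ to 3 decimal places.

(0.771, -1.336)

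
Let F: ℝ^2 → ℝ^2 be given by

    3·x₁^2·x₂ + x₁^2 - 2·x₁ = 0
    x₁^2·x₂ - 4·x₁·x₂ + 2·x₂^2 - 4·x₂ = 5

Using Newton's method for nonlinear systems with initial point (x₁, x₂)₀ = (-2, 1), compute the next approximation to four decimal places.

(-0.5000, 1.5833)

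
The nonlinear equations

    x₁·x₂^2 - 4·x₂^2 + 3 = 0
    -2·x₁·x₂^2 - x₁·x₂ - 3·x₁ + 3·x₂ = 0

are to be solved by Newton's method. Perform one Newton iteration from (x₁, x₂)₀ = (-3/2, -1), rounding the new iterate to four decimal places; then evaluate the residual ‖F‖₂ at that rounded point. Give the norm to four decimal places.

0.5247

At (-3/2, -1): F = (-2.5000, 3.0000).
Jacobian J = [[x₂^2, 2·x₁·x₂ - 8·x₂], [-2·x₂^2 - x₂ - 3, -4·x₁·x₂ - x₁ + 3]].
At the point, J = [[1.0000, 11.0000], [-4.0000, -1.5000]] (det J = 42.5000).
Solving J·Δ = −F gives Δ = (0.6882, 0.1647).
Then the next iterate is (x₁, x₂)₁ = (-0.8118, -0.8353).
Re-evaluating at (-0.8118, -0.8353): F = (-0.357318, 0.384232), so ‖F‖₂ = 0.5247.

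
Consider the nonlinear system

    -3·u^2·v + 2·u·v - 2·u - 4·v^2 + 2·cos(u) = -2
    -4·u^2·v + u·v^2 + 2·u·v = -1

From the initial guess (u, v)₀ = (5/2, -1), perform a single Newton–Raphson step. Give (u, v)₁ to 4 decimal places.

(2.5474, -0.0240)

At (5/2, -1): F = (5.147713, 23.5000).
Jacobian J = [[-6·u·v + 2·v - 2·sin(u) - 2, -3·u^2 + 2·u - 8·v], [-8·u·v + v^2 + 2·v, -4·u^2 + 2·u·v + 2·u]].
At the point, J = [[9.803056, -5.7500], [19.0000, -25.0000]] (det J = -135.826393).
Solving J·Δ = −F gives Δ = (0.0474, 0.9760).
Then the next iterate is (u, v)₁ = (2.5474, -0.0240).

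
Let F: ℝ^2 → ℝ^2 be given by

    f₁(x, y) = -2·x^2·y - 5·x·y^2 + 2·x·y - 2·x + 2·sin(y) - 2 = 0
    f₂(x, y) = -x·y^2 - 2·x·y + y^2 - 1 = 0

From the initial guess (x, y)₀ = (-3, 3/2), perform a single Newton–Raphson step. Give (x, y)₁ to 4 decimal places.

(-1.8343, 0.8955)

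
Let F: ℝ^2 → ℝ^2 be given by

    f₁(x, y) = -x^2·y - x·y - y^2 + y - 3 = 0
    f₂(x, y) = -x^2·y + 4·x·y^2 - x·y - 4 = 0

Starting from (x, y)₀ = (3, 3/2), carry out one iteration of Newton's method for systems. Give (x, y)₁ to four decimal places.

(1.3443, 1.1882)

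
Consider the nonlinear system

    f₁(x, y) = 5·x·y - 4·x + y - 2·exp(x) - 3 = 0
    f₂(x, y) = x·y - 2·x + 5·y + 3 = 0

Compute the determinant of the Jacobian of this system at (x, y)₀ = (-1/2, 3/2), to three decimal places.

J = [[5·y - 2·exp(x) - 4, 5·x + 1], [y - 2, x + 5]].
At the point, J = [[2.28694, -1.500], [-0.500, 4.500]].
det J = 9.541.

9.541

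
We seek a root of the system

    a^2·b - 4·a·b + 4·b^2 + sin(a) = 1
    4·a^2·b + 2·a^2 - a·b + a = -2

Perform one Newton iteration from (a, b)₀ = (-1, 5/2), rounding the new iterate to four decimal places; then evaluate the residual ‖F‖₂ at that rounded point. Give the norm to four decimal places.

10.1296

At (-1, 5/2): F = (35.658529, 15.5000).
Jacobian J = [[2·a·b - 4·b + cos(a), a^2 - 4·a + 8·b], [8·a·b + 4·a - b + 1, 4·a^2 - a]].
At the point, J = [[-14.459698, 25.0000], [-25.5000, 5.0000]] (det J = 565.201512).
Solving J·Δ = −F gives Δ = (0.3701, -1.2123).
Then the next iterate is (a, b)₁ = (-0.6299, 1.2877).
Re-evaluating at (-0.6299, 1.2877): F = (8.799036, 5.018474), so ‖F‖₂ = 10.1296.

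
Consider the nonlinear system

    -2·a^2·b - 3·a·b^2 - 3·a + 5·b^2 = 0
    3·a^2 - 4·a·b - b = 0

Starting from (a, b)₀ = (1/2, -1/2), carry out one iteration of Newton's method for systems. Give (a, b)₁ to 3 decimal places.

(0.142, -0.347)

At (1/2, -1/2): F = (-0.375, 2.250).
Jacobian J = [[-4·a·b - 3·b^2 - 3, -2·a^2 - 6·a·b + 10·b], [6·a - 4·b, -4·a - 1]].
At the point, J = [[-2.750, -4.000], [5.000, -3.000]] (det J = 28.250).
Solving J·Δ = −F gives Δ = (-0.358, 0.153).
Then the next iterate is (a, b)₁ = (0.142, -0.347).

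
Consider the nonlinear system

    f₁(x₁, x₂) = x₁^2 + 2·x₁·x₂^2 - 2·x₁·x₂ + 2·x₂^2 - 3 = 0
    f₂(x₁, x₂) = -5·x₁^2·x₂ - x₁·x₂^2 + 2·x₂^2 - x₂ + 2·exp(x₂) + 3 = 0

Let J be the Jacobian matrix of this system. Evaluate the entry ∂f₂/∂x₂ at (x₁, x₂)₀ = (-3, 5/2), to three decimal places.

∂f₂/∂x₂ = -5·x₁^2 - 2·x₁·x₂ + 4·x₂ + 2·exp(x₂) - 1.
At (-3, 5/2) this is 3.365.

3.365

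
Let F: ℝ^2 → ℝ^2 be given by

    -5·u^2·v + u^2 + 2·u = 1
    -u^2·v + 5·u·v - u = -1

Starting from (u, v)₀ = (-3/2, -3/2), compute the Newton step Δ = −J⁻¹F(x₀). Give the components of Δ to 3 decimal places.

(-0.545, 2.483)

At (-3/2, -3/2): F = (15.125, 17.125).
Jacobian J = [[-10·u·v + 2·u + 2, -5·u^2], [-2·u·v + 5·v - 1, -u^2 + 5·u]].
At the point, J = [[-23.500, -11.250], [-13.000, -9.750]] (det J = 82.875).
Solving J·Δ = −F gives Δ = (-0.545, 2.483).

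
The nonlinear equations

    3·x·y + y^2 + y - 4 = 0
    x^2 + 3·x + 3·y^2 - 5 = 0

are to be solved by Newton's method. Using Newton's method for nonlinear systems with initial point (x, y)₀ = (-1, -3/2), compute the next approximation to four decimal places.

At (-1, -3/2): F = (1.2500, -0.2500).
Jacobian J = [[3·y, 3·x + 2·y + 1], [2·x + 3, 6·y]].
At the point, J = [[-4.5000, -5.0000], [1.0000, -9.0000]] (det J = 45.5000).
Solving J·Δ = −F gives Δ = (0.2747, 0.0027).
Then the next iterate is (x, y)₁ = (-0.7253, -1.4973).

(-0.7253, -1.4973)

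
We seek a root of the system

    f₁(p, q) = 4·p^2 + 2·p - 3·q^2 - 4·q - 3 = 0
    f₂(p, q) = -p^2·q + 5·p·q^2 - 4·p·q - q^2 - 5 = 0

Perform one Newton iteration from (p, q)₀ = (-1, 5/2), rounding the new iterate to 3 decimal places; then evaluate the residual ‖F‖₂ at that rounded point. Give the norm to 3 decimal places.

10.879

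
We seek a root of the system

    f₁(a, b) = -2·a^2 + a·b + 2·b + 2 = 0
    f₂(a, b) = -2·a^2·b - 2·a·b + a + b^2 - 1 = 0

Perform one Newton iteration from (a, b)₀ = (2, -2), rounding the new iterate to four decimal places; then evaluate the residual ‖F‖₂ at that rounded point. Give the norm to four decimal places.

At (2, -2): F = (-14.0000, 29.0000).
Jacobian J = [[-4·a + b, a + 2], [-4·a·b - 2·b + 1, -2·a^2 - 2·a + 2·b]].
At the point, J = [[-10.0000, 4.0000], [21.0000, -16.0000]] (det J = 76.0000).
Solving J·Δ = −F gives Δ = (-1.4211, -0.0526).
Then the next iterate is (a, b)₁ = (0.5789, -2.0526).
Re-evaluating at (0.5789, -2.0526): F = (-3.963701, 7.544323), so ‖F‖₂ = 8.5222.

8.5222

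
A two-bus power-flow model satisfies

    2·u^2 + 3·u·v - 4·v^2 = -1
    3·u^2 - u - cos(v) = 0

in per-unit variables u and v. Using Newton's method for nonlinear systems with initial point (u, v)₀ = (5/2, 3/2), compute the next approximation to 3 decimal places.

At (5/2, 3/2): F = (15.750, 16.17926).
Jacobian J = [[4·u + 3·v, 3·u - 8·v], [6·u - 1, sin(v)]].
At the point, J = [[14.500, -4.500], [14.000, 0.99749]] (det J = 77.46368).
Solving J·Δ = −F gives Δ = (-1.143, -0.182).
Then the next iterate is (u, v)₁ = (1.357, 1.318).

(1.357, 1.318)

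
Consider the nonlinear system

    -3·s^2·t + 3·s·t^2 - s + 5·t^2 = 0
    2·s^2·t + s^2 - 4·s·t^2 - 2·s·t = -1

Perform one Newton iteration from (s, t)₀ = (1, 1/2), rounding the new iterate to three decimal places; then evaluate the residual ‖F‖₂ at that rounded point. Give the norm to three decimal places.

2.507

At (1, 1/2): F = (-0.500, 1.000).
Jacobian J = [[-6·s·t + 3·t^2 - 1, -3·s^2 + 6·s·t + 10·t], [4·s·t + 2·s - 4·t^2 - 2·t, 2·s^2 - 8·s·t - 2·s]].
At the point, J = [[-3.250, 5.000], [2.000, -4.000]] (det J = 3.000).
Solving J·Δ = −F gives Δ = (1.000, 0.750).
Then the next iterate is (s, t)₁ = (2.000, 1.250).
Re-evaluating at (2.000, 1.250): F = (0.18750, -2.500), so ‖F‖₂ = 2.507.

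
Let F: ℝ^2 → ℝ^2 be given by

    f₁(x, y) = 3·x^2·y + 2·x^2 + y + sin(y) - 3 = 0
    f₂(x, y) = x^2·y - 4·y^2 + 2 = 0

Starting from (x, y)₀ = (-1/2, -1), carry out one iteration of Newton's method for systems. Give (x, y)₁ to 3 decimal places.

At (-1/2, -1): F = (-5.09147, -2.250).
Jacobian J = [[6·x·y + 4·x, 3·x^2 + cos(y) + 1], [2·x·y, x^2 - 8·y]].
At the point, J = [[1.000, 2.29030], [1.000, 8.250]] (det J = 5.95970).
Solving J·Δ = −F gives Δ = (6.183, -0.477).
Then the next iterate is (x, y)₁ = (5.683, -1.477).

(5.683, -1.477)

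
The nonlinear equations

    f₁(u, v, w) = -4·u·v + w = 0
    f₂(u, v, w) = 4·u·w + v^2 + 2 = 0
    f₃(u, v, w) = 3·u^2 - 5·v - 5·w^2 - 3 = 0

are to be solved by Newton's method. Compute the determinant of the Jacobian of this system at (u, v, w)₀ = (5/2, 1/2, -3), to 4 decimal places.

J = [[-4·v, -4·u, 1], [4·w, 2·v, 4·u], [6·u, -5, -10·w]].
At the point, J = [[-2.0000, -10.0000, 1.0000], [-12.0000, 1.0000, 10.0000], [15.0000, -5.0000, 30.0000]].
det J = -5215.0000.

-5215.0000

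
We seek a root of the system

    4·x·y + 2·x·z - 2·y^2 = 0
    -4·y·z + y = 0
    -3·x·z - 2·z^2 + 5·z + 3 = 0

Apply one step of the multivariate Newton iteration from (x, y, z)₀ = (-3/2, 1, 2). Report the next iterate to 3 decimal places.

(0.056, 1.778, -1.111)

At (-3/2, 1, 2): F = (-14.000, -7.000, 14.000).
Jacobian J = [[4·y + 2·z, 4·x - 4·y, 2·x], [0, -4·z + 1, -4·y], [-3·z, 0, -3·x - 4·z + 5]].
At the point, J = [[8.000, -10.000, -3.000], [0.000, -7.000, -4.000], [-6.000, 0.000, 1.500]] (det J = -198.000).
Solving J·Δ = −F gives Δ = (1.556, 0.778, -3.111).
Then the next iterate is (x, y, z)₁ = (0.056, 1.778, -1.111).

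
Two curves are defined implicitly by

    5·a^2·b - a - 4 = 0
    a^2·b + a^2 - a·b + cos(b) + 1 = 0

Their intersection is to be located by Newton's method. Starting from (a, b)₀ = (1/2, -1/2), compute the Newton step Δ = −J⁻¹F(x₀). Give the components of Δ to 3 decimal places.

(-1.944, -1.344)

At (1/2, -1/2): F = (-5.125, 2.25258).
Jacobian J = [[10·a·b - 1, 5·a^2], [2·a·b + 2·a - b, a^2 - a - sin(b)]].
At the point, J = [[-3.500, 1.250], [1.000, 0.22943]] (det J = -2.05299).
Solving J·Δ = −F gives Δ = (-1.944, -1.344).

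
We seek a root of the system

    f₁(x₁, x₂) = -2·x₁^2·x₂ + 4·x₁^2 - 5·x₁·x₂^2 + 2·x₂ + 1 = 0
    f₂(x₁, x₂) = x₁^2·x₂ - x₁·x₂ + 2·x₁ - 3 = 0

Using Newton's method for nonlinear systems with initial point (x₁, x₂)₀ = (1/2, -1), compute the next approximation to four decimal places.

At (1/2, -1): F = (-2.0000, -1.7500).
Jacobian J = [[-4·x₁·x₂ + 8·x₁ - 5·x₂^2, -2·x₁^2 - 10·x₁·x₂ + 2], [2·x₁·x₂ - x₂ + 2, x₁^2 - x₁]].
At the point, J = [[1.0000, 6.5000], [2.0000, -0.2500]] (det J = -13.2500).
Solving J·Δ = −F gives Δ = (0.8962, 0.1698).
Then the next iterate is (x₁, x₂)₁ = (1.3962, -0.8302).

(1.3962, -0.8302)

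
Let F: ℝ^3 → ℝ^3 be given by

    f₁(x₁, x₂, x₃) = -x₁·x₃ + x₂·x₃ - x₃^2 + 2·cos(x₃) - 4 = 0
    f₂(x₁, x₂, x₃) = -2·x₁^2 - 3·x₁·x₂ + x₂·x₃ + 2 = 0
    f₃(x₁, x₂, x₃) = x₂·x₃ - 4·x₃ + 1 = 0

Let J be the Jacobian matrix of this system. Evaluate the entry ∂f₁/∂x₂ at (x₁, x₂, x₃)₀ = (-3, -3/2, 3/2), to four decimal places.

∂f₁/∂x₂ = x₃.
At (-3, -3/2, 3/2) this is 1.5000.

1.5000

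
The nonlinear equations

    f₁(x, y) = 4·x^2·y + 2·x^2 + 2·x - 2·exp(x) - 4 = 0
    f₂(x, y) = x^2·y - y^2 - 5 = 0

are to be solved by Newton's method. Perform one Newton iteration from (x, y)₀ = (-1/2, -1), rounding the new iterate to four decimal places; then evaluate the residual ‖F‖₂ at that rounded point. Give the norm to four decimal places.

At (-1/2, -1): F = (-6.713061, -6.2500).
Jacobian J = [[8·x·y + 4·x - 2·exp(x) + 2, 4·x^2], [2·x·y, x^2 - 2·y]].
At the point, J = [[2.786939, 1.0000], [1.0000, 2.2500]] (det J = 5.270612).
Solving J·Δ = −F gives Δ = (1.6800, 2.0311).
Then the next iterate is (x, y)₁ = (1.1800, 1.0311).
Re-evaluating at (1.1800, 1.0311): F = (0.378866, -4.627464), so ‖F‖₂ = 4.6429.

4.6429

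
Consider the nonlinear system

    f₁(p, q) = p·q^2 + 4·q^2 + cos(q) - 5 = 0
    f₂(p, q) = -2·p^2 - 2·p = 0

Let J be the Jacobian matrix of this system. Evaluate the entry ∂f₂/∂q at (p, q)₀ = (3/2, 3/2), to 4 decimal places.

0.0000

∂f₂/∂q = 0.
At (3/2, 3/2) this is 0.0000.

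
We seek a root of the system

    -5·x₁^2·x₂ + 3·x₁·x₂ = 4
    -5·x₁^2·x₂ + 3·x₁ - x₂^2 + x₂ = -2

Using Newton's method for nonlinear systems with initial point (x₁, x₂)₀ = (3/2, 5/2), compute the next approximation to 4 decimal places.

(0.8453, 2.3172)

At (3/2, 5/2): F = (-20.8750, -25.3750).
Jacobian J = [[-10·x₁·x₂ + 3·x₂, -5·x₁^2 + 3·x₁], [-10·x₁·x₂ + 3, -5·x₁^2 - 2·x₂ + 1]].
At the point, J = [[-30.0000, -6.7500], [-34.5000, -15.2500]] (det J = 224.6250).
Solving J·Δ = −F gives Δ = (-0.6547, -0.1828).
Then the next iterate is (x₁, x₂)₁ = (0.8453, 2.3172).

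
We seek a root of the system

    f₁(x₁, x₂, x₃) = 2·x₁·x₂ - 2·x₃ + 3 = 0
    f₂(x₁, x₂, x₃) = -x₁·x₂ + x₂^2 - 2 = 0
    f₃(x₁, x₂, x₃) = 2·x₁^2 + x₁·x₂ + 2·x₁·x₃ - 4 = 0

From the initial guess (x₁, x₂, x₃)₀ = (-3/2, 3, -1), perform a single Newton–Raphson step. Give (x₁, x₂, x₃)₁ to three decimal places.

(-1.469, 1.479, -0.625)

At (-3/2, 3, -1): F = (-4.000, 11.500, -1.000).
Jacobian J = [[2·x₂, 2·x₁, -2], [-x₂, -x₁ + 2·x₂, 0], [4·x₁ + x₂ + 2·x₃, x₁, 2·x₁]].
At the point, J = [[6.000, -3.000, -2.000], [-3.000, 7.500, 0.000], [-5.000, -1.500, -3.000]] (det J = -192.000).
Solving J·Δ = −F gives Δ = (0.031, -1.521, 0.375).
Then the next iterate is (x₁, x₂, x₃)₁ = (-1.469, 1.479, -0.625).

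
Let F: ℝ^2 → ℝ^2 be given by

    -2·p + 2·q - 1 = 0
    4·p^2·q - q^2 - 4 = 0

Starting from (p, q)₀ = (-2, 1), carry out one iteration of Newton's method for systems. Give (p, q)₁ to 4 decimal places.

At (-2, 1): F = (5.0000, 11.0000).
Jacobian J = [[-2, 2], [8·p·q, 4·p^2 - 2·q]].
At the point, J = [[-2.0000, 2.0000], [-16.0000, 14.0000]] (det J = 4.0000).
Solving J·Δ = −F gives Δ = (-12.0000, -14.5000).
Then the next iterate is (p, q)₁ = (-14.0000, -13.5000).

(-14.0000, -13.5000)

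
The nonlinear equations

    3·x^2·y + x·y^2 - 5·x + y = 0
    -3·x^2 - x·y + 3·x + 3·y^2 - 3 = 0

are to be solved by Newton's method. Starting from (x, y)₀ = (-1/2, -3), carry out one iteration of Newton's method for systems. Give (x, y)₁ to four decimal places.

(-0.3864, -1.7845)

At (-1/2, -3): F = (-7.2500, 20.2500).
Jacobian J = [[6·x·y + y^2 - 5, 3·x^2 + 2·x·y + 1], [-6·x - y + 3, -x + 6·y]].
At the point, J = [[13.0000, 4.7500], [9.0000, -17.5000]] (det J = -270.2500).
Solving J·Δ = −F gives Δ = (0.1136, 1.2155).
Then the next iterate is (x, y)₁ = (-0.3864, -1.7845).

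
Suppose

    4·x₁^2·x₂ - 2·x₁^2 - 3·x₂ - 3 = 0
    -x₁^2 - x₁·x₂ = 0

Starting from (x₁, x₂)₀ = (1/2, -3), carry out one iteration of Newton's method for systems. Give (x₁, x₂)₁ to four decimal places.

At (1/2, -3): F = (2.5000, 1.2500).
Jacobian J = [[8·x₁·x₂ - 4·x₁, 4·x₁^2 - 3], [-2·x₁ - x₂, -x₁]].
At the point, J = [[-14.0000, -2.0000], [2.0000, -0.5000]] (det J = 11.0000).
Solving J·Δ = −F gives Δ = (-0.1136, 2.0455).
Then the next iterate is (x₁, x₂)₁ = (0.3864, -0.9545).

(0.3864, -0.9545)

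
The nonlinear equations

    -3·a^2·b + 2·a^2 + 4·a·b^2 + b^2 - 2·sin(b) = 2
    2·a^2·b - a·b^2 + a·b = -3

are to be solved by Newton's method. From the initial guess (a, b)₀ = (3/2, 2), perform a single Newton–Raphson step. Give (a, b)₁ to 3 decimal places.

(0.600, 1.476)

At (3/2, 2): F = (15.18141, 9.000).
Jacobian J = [[-6·a·b + 4·a + 4·b^2, -3·a^2 + 8·a·b + 2·b - 2·cos(b)], [4·a·b - b^2 + b, 2·a^2 - 2·a·b + a]].
At the point, J = [[4.000, 22.08229], [10.000, 0.000]] (det J = -220.82294).
Solving J·Δ = −F gives Δ = (-0.900, -0.524).
Then the next iterate is (a, b)₁ = (0.600, 1.476).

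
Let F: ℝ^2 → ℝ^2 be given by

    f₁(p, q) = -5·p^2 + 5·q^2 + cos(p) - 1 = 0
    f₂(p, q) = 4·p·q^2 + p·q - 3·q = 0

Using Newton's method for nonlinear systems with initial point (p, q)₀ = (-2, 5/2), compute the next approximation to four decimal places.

At (-2, 5/2): F = (9.833853, -62.5000).
Jacobian J = [[-10·p - sin(p), 10·q], [4·q^2 + q, 8·p·q + p - 3]].
At the point, J = [[20.909297, 25.0000], [27.5000, -45.0000]] (det J = -1628.418384).
Solving J·Δ = −F gives Δ = (0.6878, -0.9686).
Then the next iterate is (p, q)₁ = (-1.3122, 1.5314).

(-1.3122, 1.5314)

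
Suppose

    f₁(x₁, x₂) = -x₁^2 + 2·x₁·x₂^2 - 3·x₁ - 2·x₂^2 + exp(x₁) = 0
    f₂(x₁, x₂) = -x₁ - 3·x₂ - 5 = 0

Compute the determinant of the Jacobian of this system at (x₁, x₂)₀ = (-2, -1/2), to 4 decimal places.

1.0940

J = [[-2·x₁ + 2·x₂^2 + exp(x₁) - 3, 4·x₁·x₂ - 4·x₂], [-1, -3]].
At the point, J = [[1.635335, 6.0000], [-1.0000, -3.0000]].
det J = 1.0940.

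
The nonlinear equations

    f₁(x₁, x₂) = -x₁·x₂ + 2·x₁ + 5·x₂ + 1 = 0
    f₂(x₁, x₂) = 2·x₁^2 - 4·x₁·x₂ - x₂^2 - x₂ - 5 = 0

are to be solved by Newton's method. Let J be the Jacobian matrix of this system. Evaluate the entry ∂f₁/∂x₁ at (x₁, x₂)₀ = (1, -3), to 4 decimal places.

5.0000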